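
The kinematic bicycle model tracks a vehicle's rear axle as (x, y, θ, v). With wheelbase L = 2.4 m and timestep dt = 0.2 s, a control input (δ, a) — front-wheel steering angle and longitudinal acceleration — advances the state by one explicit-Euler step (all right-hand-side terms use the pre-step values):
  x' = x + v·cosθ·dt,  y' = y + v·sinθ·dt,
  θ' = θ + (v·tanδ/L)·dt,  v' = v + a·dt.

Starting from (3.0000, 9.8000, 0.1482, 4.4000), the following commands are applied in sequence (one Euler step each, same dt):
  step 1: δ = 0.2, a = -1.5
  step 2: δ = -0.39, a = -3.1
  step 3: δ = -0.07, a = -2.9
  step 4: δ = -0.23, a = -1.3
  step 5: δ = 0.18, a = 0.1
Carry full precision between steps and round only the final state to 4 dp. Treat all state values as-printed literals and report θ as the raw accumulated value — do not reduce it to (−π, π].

(6.4707, 10.2065, 0.0452, 2.6600)

after step 1 (δ=0.2, a=-1.5): (3.870354, 9.929939, 0.222527, 4.100000)
after step 2 (δ=-0.39, a=-3.1): (4.670135, 10.110909, 0.082083, 3.480000)
after step 3 (δ=-0.07, a=-2.9): (5.363792, 10.167975, 0.061750, 2.900000)
after step 4 (δ=-0.23, a=-1.3): (5.942686, 10.203767, 0.005165, 2.640000)
after step 5 (δ=0.18, a=0.1): (6.470679, 10.206494, 0.045199, 2.660000)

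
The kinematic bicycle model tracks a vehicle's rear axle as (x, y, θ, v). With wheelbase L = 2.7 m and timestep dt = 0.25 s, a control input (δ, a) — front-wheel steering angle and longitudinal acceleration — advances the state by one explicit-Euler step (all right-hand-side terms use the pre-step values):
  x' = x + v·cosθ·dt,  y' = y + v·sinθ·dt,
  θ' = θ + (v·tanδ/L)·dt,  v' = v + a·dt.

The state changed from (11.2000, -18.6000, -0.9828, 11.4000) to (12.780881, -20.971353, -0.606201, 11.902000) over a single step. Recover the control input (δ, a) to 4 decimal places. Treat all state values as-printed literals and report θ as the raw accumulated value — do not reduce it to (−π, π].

a = (v'−v)/dt = (0.502000)/0.25 = 2.0080
Δθ = θ'−θ = 0.376599;  (v·dt/L) = 11.4000·0.25/2.7 = 1.055556
tan δ = Δθ·L/(v·dt) = 0.356778  →  δ = 0.3427

δ = 0.3427, a = 2.0080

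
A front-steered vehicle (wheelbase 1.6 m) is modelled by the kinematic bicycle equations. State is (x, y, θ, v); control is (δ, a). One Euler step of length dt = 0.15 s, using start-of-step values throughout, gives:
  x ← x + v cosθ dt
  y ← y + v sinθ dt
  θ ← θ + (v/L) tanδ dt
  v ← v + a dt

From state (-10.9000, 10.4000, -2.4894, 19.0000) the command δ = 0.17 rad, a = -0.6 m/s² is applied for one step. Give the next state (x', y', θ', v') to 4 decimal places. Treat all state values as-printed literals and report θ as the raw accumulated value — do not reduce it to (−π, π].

x' = -10.9000 + 19.0000·cos(-2.4894)·0.15 = -13.1651
y' = 10.4000 + 19.0000·sin(-2.4894)·0.15 = 8.6702
θ' = -2.4894 + (19.0000/1.6)·tan(0.17)·0.15 = -2.1836
v' = 19.0000 − 0.6000·0.15 = 18.9100

(-13.1651, 8.6702, -2.1836, 18.9100)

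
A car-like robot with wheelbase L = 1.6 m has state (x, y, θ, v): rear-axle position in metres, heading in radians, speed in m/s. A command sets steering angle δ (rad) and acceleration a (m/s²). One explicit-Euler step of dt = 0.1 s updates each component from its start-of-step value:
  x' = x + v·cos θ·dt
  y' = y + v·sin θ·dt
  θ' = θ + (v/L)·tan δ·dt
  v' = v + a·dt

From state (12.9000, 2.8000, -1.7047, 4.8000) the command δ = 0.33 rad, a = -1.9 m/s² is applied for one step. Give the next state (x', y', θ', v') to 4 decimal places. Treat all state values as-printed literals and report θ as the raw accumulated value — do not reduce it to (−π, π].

x' = 12.9000 + 4.8000·cos(-1.7047)·0.1 = 12.8359
y' = 2.8000 + 4.8000·sin(-1.7047)·0.1 = 2.3243
θ' = -1.7047 + (4.8000/1.6)·tan(0.33)·0.1 = -1.6019
v' = 4.8000 − 1.9000·0.1 = 4.6100

(12.8359, 2.3243, -1.6019, 4.6100)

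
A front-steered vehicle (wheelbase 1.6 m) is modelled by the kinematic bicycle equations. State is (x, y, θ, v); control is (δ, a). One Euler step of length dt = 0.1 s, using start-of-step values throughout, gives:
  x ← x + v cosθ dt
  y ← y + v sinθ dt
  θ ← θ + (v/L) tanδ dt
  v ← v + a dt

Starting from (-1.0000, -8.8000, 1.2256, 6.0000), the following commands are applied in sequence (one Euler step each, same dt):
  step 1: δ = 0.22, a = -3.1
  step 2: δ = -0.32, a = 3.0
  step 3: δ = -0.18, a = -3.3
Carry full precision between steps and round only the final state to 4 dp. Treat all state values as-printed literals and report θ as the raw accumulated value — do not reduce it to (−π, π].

after step 1 (δ=0.22, a=-3.1): (-0.796971, -8.235395, 1.309457, 5.690000)
after step 2 (δ=-0.32, a=3.0): (-0.649956, -7.685715, 1.191607, 5.990000)
after step 3 (δ=-0.18, a=-3.3): (-0.428226, -7.129265, 1.123482, 5.660000)

(-0.4282, -7.1293, 1.1235, 5.6600)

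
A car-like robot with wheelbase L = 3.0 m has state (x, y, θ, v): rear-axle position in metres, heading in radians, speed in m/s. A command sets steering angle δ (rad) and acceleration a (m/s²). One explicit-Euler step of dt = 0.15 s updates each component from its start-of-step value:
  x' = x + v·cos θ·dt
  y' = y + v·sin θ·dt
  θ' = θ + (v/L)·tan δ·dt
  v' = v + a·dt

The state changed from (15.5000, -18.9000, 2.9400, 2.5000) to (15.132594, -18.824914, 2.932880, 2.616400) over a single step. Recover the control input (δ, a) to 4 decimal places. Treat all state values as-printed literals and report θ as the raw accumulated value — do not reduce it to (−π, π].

a = (v'−v)/dt = (0.116400)/0.15 = 0.7760
Δθ = θ'−θ = -0.007120;  (v·dt/L) = 2.5000·0.15/3.0 = 0.125000
tan δ = Δθ·L/(v·dt) = -0.056960  →  δ = -0.0569

δ = -0.0569, a = 0.7760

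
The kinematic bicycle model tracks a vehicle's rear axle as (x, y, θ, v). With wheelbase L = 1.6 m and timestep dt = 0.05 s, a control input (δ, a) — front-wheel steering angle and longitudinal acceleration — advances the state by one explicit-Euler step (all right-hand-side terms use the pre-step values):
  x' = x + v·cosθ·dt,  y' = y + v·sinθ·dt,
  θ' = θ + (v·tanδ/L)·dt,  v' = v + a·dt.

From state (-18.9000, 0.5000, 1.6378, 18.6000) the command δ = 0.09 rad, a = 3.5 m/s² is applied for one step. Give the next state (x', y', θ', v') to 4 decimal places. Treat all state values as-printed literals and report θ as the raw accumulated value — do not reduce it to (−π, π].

x' = -18.9000 + 18.6000·cos(1.6378)·0.05 = -18.9623
y' = 0.5000 + 18.6000·sin(1.6378)·0.05 = 1.4279
θ' = 1.6378 + (18.6000/1.6)·tan(0.09)·0.05 = 1.6903
v' = 18.6000 + 3.5000·0.05 = 18.7750

(-18.9623, 1.4279, 1.6903, 18.7750)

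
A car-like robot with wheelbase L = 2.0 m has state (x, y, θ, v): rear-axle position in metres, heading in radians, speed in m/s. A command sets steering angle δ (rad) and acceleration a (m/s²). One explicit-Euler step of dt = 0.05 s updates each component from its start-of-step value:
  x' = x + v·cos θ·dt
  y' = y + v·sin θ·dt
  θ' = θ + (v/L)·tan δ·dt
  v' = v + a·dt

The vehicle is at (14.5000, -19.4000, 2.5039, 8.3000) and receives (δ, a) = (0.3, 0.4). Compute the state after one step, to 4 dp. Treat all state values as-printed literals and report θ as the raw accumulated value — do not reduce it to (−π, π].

x' = 14.5000 + 8.3000·cos(2.5039)·0.05 = 14.1666
y' = -19.4000 + 8.3000·sin(2.5039)·0.05 = -19.1529
θ' = 2.5039 + (8.3000/2.0)·tan(0.3)·0.05 = 2.5681
v' = 8.3000 + 0.4000·0.05 = 8.3200

(14.1666, -19.1529, 2.5681, 8.3200)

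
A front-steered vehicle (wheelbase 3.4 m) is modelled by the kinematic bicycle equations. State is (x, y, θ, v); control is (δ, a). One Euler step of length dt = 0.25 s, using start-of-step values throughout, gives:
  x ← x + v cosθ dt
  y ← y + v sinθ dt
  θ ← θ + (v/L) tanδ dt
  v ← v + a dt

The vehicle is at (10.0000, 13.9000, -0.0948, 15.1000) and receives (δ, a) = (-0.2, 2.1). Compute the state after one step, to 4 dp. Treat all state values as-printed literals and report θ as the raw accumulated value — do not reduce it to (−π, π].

x' = 10.0000 + 15.1000·cos(-0.0948)·0.25 = 13.7580
y' = 13.9000 + 15.1000·sin(-0.0948)·0.25 = 13.5427
θ' = -0.0948 + (15.1000/3.4)·tan(-0.2)·0.25 = -0.3199
v' = 15.1000 + 2.1000·0.25 = 15.6250

(13.7580, 13.5427, -0.3199, 15.6250)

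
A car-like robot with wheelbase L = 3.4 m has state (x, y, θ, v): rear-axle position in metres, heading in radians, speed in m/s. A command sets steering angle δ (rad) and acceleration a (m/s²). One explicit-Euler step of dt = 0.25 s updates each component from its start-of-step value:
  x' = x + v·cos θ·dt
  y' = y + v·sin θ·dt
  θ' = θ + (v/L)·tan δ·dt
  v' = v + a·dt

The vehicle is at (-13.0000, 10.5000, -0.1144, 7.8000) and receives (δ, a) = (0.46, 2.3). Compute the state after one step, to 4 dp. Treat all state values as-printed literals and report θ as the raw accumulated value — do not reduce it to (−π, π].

(-11.0627, 10.2774, 0.1698, 8.3750)

x' = -13.0000 + 7.8000·cos(-0.1144)·0.25 = -11.0627
y' = 10.5000 + 7.8000·sin(-0.1144)·0.25 = 10.2774
θ' = -0.1144 + (7.8000/3.4)·tan(0.46)·0.25 = 0.1698
v' = 7.8000 + 2.3000·0.25 = 8.3750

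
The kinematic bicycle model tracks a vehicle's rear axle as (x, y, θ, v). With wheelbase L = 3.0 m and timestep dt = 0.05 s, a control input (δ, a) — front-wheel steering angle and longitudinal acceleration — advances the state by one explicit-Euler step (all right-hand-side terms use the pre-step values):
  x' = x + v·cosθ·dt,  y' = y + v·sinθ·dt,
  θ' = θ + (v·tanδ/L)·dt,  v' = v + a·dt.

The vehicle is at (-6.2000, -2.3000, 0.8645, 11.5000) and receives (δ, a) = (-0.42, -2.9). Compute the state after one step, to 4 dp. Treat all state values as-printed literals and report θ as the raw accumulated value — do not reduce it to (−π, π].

x' = -6.2000 + 11.5000·cos(0.8645)·0.05 = -5.8268
y' = -2.3000 + 11.5000·sin(0.8645)·0.05 = -1.8626
θ' = 0.8645 + (11.5000/3.0)·tan(-0.42)·0.05 = 0.7789
v' = 11.5000 − 2.9000·0.05 = 11.3550

(-5.8268, -1.8626, 0.7789, 11.3550)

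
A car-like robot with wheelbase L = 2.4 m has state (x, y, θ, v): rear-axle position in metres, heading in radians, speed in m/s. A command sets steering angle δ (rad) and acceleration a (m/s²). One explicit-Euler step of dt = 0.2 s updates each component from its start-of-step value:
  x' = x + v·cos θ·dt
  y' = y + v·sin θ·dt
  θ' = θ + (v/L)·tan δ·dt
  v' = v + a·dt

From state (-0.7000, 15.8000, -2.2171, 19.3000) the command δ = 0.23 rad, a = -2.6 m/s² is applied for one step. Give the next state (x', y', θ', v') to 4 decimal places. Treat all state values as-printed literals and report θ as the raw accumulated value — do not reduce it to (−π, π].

(-3.0246, 12.7185, -1.8405, 18.7800)

x' = -0.7000 + 19.3000·cos(-2.2171)·0.2 = -3.0246
y' = 15.8000 + 19.3000·sin(-2.2171)·0.2 = 12.7185
θ' = -2.2171 + (19.3000/2.4)·tan(0.23)·0.2 = -1.8405
v' = 19.3000 − 2.6000·0.2 = 18.7800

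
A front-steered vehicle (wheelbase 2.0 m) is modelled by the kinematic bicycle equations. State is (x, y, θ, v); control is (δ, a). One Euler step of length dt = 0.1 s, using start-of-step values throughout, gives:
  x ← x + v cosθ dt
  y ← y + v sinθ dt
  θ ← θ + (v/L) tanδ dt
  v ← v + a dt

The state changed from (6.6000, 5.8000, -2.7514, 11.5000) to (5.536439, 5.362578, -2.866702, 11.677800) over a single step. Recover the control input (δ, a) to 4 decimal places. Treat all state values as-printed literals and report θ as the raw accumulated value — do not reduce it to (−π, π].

δ = -0.1979, a = 1.7780

a = (v'−v)/dt = (0.177800)/0.1 = 1.7780
Δθ = θ'−θ = -0.115302;  (v·dt/L) = 11.5000·0.1/2.0 = 0.575000
tan δ = Δθ·L/(v·dt) = -0.200525  →  δ = -0.1979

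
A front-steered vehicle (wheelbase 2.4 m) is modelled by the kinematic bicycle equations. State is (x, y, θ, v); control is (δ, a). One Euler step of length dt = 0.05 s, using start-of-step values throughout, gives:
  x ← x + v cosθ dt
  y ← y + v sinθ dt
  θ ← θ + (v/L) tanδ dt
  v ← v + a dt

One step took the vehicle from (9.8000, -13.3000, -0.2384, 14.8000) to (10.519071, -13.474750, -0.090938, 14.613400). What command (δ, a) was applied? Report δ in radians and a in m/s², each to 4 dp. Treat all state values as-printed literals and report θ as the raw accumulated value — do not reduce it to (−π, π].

a = (v'−v)/dt = (-0.186600)/0.05 = -3.7320
Δθ = θ'−θ = 0.147462;  (v·dt/L) = 14.8000·0.05/2.4 = 0.308333
tan δ = Δθ·L/(v·dt) = 0.478255  →  δ = 0.4461

δ = 0.4461, a = -3.7320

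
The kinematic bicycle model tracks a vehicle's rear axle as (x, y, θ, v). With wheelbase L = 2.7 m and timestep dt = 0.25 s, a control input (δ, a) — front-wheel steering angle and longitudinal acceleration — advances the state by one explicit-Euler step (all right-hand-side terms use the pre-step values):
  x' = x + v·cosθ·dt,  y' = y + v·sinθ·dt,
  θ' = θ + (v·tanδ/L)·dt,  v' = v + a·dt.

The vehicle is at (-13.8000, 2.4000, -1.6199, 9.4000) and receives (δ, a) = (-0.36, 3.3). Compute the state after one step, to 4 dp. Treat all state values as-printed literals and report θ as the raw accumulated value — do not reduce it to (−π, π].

(-13.9153, 0.0528, -1.9475, 10.2250)

x' = -13.8000 + 9.4000·cos(-1.6199)·0.25 = -13.9153
y' = 2.4000 + 9.4000·sin(-1.6199)·0.25 = 0.0528
θ' = -1.6199 + (9.4000/2.7)·tan(-0.36)·0.25 = -1.9475
v' = 9.4000 + 3.3000·0.25 = 10.2250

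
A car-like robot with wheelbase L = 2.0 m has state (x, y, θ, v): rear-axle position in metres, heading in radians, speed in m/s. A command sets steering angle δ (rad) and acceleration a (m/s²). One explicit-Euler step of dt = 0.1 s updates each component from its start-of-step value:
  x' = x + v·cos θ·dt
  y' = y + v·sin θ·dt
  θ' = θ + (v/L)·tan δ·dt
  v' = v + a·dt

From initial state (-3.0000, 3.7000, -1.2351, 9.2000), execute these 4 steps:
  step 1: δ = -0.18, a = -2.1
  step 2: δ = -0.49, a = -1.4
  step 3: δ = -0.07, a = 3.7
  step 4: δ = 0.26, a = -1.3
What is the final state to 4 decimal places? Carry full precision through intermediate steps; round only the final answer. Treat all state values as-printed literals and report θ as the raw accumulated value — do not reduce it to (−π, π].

(-2.4793, 0.1540, -1.4670, 9.0900)

after step 1 (δ=-0.18, a=-2.1): (-2.696927, 2.831353, -1.318806, 8.990000)
after step 2 (δ=-0.49, a=-1.4): (-2.472778, 1.960745, -1.558564, 8.850000)
after step 3 (δ=-0.07, a=3.7): (-2.461953, 1.075812, -1.589590, 9.220000)
after step 4 (δ=0.26, a=-1.3): (-2.479279, 0.153975, -1.466954, 9.090000)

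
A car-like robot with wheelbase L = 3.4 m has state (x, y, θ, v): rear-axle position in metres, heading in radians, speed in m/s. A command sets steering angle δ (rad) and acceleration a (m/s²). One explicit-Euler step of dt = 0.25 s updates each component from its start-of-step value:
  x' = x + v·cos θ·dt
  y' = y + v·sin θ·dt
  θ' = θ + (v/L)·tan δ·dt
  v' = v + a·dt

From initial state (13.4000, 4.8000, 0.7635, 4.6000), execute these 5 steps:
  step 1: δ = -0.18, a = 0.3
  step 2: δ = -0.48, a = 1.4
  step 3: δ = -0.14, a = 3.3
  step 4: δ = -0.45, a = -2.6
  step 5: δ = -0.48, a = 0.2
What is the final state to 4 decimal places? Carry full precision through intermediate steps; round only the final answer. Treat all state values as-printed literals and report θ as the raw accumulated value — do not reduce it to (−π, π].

(18.7701, 7.9790, 0.0641, 5.2500)

after step 1 (δ=-0.18, a=0.3): (14.230783, 5.595172, 0.701951, 4.675000)
after step 2 (δ=-0.48, a=1.4): (15.123222, 6.349845, 0.522992, 5.025000)
after step 3 (δ=-0.14, a=3.3): (16.211547, 6.977309, 0.470923, 5.850000)
after step 4 (δ=-0.45, a=-2.6): (17.514854, 7.640858, 0.263138, 5.200000)
after step 5 (δ=-0.48, a=0.2): (18.770106, 7.979004, 0.064081, 5.250000)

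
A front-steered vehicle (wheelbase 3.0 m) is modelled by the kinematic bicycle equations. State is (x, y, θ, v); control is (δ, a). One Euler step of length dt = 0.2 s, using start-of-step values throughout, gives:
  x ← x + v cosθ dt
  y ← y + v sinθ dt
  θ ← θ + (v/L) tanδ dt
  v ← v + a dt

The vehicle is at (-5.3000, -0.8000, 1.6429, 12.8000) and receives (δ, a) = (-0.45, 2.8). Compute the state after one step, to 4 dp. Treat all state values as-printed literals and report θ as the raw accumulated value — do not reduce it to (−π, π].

x' = -5.3000 + 12.8000·cos(1.6429)·0.2 = -5.4844
y' = -0.8000 + 12.8000·sin(1.6429)·0.2 = 1.7533
θ' = 1.6429 + (12.8000/3.0)·tan(-0.45)·0.2 = 1.2307
v' = 12.8000 + 2.8000·0.2 = 13.3600

(-5.4844, 1.7533, 1.2307, 13.3600)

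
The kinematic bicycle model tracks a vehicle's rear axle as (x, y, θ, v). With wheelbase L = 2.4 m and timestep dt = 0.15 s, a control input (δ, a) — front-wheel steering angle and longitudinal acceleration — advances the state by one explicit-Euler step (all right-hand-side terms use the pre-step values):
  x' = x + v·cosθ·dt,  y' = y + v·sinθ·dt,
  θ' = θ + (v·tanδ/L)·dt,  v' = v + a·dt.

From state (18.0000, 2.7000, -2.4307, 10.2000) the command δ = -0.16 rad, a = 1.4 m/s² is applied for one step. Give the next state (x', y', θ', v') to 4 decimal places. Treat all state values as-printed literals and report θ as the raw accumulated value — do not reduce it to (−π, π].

x' = 18.0000 + 10.2000·cos(-2.4307)·0.15 = 16.8406
y' = 2.7000 + 10.2000·sin(-2.4307)·0.15 = 1.7017
θ' = -2.4307 + (10.2000/2.4)·tan(-0.16)·0.15 = -2.5336
v' = 10.2000 + 1.4000·0.15 = 10.4100

(16.8406, 1.7017, -2.5336, 10.4100)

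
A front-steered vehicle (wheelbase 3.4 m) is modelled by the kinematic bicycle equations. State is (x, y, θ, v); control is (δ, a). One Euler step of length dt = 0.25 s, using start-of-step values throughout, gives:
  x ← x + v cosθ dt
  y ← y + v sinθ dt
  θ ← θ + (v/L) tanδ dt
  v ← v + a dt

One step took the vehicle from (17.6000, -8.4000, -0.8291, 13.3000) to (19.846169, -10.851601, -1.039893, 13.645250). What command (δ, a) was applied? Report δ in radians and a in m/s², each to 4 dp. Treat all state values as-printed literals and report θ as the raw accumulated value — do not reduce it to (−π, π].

a = (v'−v)/dt = (0.345250)/0.25 = 1.3810
Δθ = θ'−θ = -0.210793;  (v·dt/L) = 13.3000·0.25/3.4 = 0.977941
tan δ = Δθ·L/(v·dt) = -0.215548  →  δ = -0.2123

δ = -0.2123, a = 1.3810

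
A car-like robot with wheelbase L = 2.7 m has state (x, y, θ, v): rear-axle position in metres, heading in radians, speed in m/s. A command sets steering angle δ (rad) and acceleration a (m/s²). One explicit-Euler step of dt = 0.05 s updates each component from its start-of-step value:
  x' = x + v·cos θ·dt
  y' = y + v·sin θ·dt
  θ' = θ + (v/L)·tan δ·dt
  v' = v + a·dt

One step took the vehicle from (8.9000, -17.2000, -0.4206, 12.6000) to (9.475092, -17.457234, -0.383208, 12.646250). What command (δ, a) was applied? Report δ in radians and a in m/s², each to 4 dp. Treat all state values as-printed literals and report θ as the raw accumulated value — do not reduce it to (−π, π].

a = (v'−v)/dt = (0.046250)/0.05 = 0.9250
Δθ = θ'−θ = 0.037392;  (v·dt/L) = 12.6000·0.05/2.7 = 0.233333
tan δ = Δθ·L/(v·dt) = 0.160251  →  δ = 0.1589

δ = 0.1589, a = 0.9250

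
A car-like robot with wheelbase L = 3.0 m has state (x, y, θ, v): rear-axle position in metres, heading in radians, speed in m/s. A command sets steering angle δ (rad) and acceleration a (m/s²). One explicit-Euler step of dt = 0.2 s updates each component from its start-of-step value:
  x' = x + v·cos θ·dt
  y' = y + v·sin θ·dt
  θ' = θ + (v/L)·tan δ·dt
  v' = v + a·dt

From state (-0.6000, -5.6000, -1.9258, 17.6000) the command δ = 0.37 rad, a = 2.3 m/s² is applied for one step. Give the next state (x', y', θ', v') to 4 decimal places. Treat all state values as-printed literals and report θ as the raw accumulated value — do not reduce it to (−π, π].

x' = -0.6000 + 17.6000·cos(-1.9258)·0.2 = -1.8235
y' = -5.6000 + 17.6000·sin(-1.9258)·0.2 = -8.9005
θ' = -1.9258 + (17.6000/3.0)·tan(0.37)·0.2 = -1.4707
v' = 17.6000 + 2.3000·0.2 = 18.0600

(-1.8235, -8.9005, -1.4707, 18.0600)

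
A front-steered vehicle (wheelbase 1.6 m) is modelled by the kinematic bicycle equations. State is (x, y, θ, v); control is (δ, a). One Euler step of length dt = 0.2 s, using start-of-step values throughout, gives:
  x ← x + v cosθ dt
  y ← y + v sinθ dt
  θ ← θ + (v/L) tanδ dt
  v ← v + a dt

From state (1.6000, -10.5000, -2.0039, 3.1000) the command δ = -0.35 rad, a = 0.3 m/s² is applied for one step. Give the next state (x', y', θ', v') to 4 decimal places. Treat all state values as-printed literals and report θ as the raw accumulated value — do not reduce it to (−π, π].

(1.3398, -11.0628, -2.1453, 3.1600)

x' = 1.6000 + 3.1000·cos(-2.0039)·0.2 = 1.3398
y' = -10.5000 + 3.1000·sin(-2.0039)·0.2 = -11.0628
θ' = -2.0039 + (3.1000/1.6)·tan(-0.35)·0.2 = -2.1453
v' = 3.1000 + 0.3000·0.2 = 3.1600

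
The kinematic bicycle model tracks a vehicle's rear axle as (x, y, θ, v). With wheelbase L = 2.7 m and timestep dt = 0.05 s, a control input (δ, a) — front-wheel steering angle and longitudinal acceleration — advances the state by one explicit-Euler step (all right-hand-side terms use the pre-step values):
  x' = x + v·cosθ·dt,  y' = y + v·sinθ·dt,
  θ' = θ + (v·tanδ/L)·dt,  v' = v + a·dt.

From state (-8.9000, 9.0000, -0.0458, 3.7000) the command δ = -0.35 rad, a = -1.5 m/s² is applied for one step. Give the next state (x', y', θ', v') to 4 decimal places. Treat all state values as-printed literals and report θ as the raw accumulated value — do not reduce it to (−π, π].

x' = -8.9000 + 3.7000·cos(-0.0458)·0.05 = -8.7152
y' = 9.0000 + 3.7000·sin(-0.0458)·0.05 = 8.9915
θ' = -0.0458 + (3.7000/2.7)·tan(-0.35)·0.05 = -0.0708
v' = 3.7000 − 1.5000·0.05 = 3.6250

(-8.7152, 8.9915, -0.0708, 3.6250)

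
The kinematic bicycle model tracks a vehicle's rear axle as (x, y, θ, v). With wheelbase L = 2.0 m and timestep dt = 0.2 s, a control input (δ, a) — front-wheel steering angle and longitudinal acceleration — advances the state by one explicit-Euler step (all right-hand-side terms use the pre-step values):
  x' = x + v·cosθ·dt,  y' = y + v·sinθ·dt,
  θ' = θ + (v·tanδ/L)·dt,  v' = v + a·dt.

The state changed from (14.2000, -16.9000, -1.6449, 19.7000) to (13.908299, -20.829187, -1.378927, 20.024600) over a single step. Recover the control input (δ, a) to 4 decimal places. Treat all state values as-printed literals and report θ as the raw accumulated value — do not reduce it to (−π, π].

a = (v'−v)/dt = (0.324600)/0.2 = 1.6230
Δθ = θ'−θ = 0.265973;  (v·dt/L) = 19.7000·0.2/2.0 = 1.970000
tan δ = Δθ·L/(v·dt) = 0.135012  →  δ = 0.1342

δ = 0.1342, a = 1.6230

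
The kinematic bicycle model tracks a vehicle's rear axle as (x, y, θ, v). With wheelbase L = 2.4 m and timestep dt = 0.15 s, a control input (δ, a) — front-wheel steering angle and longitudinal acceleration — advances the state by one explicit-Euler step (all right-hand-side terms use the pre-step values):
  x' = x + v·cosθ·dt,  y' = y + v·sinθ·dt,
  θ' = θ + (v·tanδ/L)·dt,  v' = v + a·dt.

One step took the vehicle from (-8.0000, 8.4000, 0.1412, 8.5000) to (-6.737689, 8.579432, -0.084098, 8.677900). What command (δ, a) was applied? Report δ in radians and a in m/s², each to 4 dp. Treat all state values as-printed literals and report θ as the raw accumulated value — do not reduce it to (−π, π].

a = (v'−v)/dt = (0.177900)/0.15 = 1.1860
Δθ = θ'−θ = -0.225298;  (v·dt/L) = 8.5000·0.15/2.4 = 0.531250
tan δ = Δθ·L/(v·dt) = -0.424090  →  δ = -0.4011

δ = -0.4011, a = 1.1860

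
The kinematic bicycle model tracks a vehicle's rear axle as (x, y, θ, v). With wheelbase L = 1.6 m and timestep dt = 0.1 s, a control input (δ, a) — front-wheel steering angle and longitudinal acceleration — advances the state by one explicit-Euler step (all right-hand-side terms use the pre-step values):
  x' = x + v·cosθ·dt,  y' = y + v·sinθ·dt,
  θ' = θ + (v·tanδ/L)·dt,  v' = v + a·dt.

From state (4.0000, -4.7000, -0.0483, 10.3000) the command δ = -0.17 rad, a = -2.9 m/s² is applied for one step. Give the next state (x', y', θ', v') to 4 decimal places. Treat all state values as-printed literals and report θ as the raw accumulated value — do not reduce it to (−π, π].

x' = 4.0000 + 10.3000·cos(-0.0483)·0.1 = 5.0288
y' = -4.7000 + 10.3000·sin(-0.0483)·0.1 = -4.7497
θ' = -0.0483 + (10.3000/1.6)·tan(-0.17)·0.1 = -0.1588
v' = 10.3000 − 2.9000·0.1 = 10.0100

(5.0288, -4.7497, -0.1588, 10.0100)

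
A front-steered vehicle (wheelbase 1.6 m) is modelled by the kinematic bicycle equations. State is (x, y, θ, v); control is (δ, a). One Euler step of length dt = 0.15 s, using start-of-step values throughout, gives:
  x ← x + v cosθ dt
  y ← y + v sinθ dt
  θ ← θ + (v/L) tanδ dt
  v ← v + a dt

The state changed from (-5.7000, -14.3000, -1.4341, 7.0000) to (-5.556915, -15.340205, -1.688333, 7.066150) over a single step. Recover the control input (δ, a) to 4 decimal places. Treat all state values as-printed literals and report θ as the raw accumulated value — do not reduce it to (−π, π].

a = (v'−v)/dt = (0.066150)/0.15 = 0.4410
Δθ = θ'−θ = -0.254233;  (v·dt/L) = 7.0000·0.15/1.6 = 0.656250
tan δ = Δθ·L/(v·dt) = -0.387403  →  δ = -0.3696

δ = -0.3696, a = 0.4410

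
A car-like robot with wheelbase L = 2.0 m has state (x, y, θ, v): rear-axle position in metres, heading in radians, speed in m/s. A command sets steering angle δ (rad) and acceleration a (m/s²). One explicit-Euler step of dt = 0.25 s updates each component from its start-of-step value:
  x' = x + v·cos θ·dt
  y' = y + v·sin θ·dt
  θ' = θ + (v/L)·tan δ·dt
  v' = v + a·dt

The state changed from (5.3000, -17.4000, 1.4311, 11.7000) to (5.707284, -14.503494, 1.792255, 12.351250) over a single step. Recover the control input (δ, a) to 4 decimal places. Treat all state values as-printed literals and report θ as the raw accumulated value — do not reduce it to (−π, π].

a = (v'−v)/dt = (0.651250)/0.25 = 2.6050
Δθ = θ'−θ = 0.361155;  (v·dt/L) = 11.7000·0.25/2.0 = 1.462500
tan δ = Δθ·L/(v·dt) = 0.246944  →  δ = 0.2421

δ = 0.2421, a = 2.6050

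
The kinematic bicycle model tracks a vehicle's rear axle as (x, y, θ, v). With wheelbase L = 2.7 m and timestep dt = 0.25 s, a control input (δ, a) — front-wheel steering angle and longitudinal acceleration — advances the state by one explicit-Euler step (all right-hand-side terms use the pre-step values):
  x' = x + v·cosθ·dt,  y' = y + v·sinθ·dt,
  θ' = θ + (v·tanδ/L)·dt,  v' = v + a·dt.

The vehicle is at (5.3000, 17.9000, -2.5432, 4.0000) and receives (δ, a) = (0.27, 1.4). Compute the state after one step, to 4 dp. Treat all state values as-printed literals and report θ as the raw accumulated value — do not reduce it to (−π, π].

x' = 5.3000 + 4.0000·cos(-2.5432)·0.25 = 4.4738
y' = 17.9000 + 4.0000·sin(-2.5432)·0.25 = 17.3367
θ' = -2.5432 + (4.0000/2.7)·tan(0.27)·0.25 = -2.4407
v' = 4.0000 + 1.4000·0.25 = 4.3500

(4.4738, 17.3367, -2.4407, 4.3500)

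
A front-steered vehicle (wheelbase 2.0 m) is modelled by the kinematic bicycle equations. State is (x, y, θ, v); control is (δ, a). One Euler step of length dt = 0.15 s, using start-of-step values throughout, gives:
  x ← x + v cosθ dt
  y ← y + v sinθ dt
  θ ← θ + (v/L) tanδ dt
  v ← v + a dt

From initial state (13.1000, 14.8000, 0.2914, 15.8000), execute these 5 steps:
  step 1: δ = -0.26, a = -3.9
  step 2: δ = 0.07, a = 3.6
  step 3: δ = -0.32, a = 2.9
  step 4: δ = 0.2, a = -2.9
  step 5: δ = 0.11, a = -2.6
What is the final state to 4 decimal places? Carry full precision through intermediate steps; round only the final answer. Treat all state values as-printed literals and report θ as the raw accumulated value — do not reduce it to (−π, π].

(24.6582, 14.5492, 0.0412, 15.3650)

after step 1 (δ=-0.26, a=-3.9): (15.370087, 15.480886, -0.023836, 15.215000)
after step 2 (δ=0.07, a=3.6): (17.651689, 15.426492, 0.056174, 15.755000)
after step 3 (δ=-0.32, a=2.9): (20.011211, 15.559175, -0.335404, 16.190000)
after step 4 (δ=0.2, a=-2.9): (22.304389, 14.759833, -0.089263, 15.755000)
after step 5 (δ=0.11, a=-2.6): (24.658230, 14.549161, 0.041242, 15.365000)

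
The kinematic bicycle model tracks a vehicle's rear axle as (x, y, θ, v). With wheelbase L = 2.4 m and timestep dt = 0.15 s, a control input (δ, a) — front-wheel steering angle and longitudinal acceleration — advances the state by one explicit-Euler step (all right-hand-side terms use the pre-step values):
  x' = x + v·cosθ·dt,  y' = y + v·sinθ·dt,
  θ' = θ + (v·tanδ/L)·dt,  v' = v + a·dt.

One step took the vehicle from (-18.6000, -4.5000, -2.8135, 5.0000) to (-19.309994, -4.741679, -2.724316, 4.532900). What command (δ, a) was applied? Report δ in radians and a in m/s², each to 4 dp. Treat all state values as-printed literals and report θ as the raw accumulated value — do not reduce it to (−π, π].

a = (v'−v)/dt = (-0.467100)/0.15 = -3.1140
Δθ = θ'−θ = 0.089184;  (v·dt/L) = 5.0000·0.15/2.4 = 0.312500
tan δ = Δθ·L/(v·dt) = 0.285389  →  δ = 0.2780

δ = 0.2780, a = -3.1140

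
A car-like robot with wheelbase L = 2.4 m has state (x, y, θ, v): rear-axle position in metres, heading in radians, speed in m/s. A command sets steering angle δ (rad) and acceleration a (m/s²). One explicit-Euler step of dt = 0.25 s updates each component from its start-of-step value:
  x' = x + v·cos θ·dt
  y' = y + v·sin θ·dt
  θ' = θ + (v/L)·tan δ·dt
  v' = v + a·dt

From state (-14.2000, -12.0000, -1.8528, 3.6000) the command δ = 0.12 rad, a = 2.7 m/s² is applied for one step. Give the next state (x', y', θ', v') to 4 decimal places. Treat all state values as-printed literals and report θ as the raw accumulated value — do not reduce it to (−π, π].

(-14.4505, -12.8644, -1.8076, 4.2750)

x' = -14.2000 + 3.6000·cos(-1.8528)·0.25 = -14.4505
y' = -12.0000 + 3.6000·sin(-1.8528)·0.25 = -12.8644
θ' = -1.8528 + (3.6000/2.4)·tan(0.12)·0.25 = -1.8076
v' = 3.6000 + 2.7000·0.25 = 4.2750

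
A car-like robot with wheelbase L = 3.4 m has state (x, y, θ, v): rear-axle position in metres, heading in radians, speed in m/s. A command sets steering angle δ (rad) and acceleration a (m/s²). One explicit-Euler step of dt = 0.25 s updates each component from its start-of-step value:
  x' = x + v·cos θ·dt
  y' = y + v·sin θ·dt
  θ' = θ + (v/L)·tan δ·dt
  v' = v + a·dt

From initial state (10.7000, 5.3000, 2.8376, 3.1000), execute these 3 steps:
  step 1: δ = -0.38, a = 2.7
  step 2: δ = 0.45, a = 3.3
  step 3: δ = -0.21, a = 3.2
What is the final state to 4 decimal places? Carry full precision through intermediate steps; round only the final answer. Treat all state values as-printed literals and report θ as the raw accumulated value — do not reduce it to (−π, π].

after step 1 (δ=-0.38, a=2.7): (9.960535, 5.531982, 2.746557, 3.775000)
after step 2 (δ=0.45, a=3.3): (9.089469, 5.895176, 2.880641, 4.600000)
after step 3 (δ=-0.21, a=3.2): (7.978403, 6.191876, 2.808548, 5.400000)

(7.9784, 6.1919, 2.8085, 5.4000)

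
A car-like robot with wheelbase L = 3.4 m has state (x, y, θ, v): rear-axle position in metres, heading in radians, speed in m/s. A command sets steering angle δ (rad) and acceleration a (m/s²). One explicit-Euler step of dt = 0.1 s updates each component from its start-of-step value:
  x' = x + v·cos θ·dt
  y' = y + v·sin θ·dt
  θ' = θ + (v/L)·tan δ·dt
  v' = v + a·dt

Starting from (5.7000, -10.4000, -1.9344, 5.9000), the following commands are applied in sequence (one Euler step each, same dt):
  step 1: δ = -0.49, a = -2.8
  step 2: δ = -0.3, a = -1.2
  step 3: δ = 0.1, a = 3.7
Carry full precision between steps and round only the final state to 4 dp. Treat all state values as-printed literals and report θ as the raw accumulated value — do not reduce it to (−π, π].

(4.9754, -11.9367, -2.0619, 5.8700)

after step 1 (δ=-0.49, a=-2.8): (5.490170, -10.951427, -2.026959, 5.620000)
after step 2 (δ=-0.3, a=-1.2): (5.242605, -11.455962, -2.078090, 5.500000)
after step 3 (δ=0.1, a=3.7): (4.975408, -11.936696, -2.061859, 5.870000)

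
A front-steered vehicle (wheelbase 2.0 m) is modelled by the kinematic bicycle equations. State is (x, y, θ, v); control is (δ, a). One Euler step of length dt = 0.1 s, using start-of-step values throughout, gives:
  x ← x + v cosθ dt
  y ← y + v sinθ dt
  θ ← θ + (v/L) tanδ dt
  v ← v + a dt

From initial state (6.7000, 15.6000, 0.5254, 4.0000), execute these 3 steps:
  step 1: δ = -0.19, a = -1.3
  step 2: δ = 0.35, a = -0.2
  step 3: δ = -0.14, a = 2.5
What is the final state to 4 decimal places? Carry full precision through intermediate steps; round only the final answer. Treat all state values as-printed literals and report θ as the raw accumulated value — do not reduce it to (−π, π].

after step 1 (δ=-0.19, a=-1.3): (7.046049, 15.800624, 0.486936, 3.870000)
after step 2 (δ=0.35, a=-0.2): (7.388069, 15.981709, 0.557569, 3.850000)
after step 3 (δ=-0.14, a=2.5): (7.714758, 16.185422, 0.530442, 4.100000)

(7.7148, 16.1854, 0.5304, 4.1000)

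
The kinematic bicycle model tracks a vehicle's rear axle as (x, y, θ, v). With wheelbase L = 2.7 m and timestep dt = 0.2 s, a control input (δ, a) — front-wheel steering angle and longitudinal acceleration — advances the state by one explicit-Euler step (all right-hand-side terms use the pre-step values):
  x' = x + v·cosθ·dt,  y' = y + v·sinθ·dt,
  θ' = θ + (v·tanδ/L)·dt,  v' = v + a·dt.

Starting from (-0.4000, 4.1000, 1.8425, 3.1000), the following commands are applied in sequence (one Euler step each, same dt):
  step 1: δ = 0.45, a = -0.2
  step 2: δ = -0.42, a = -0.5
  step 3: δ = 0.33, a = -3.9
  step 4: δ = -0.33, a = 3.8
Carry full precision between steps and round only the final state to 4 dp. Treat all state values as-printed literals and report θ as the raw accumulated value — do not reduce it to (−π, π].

after step 1 (δ=0.45, a=-0.2): (-0.566391, 4.697255, 1.953424, 3.060000)
after step 2 (δ=-0.42, a=-0.5): (-0.794887, 5.265000, 1.852201, 2.960000)
after step 3 (δ=0.33, a=-3.9): (-0.959288, 5.833714, 1.927302, 2.180000)
after step 4 (δ=-0.33, a=3.8): (-1.111453, 6.242299, 1.871991, 2.940000)

(-1.1115, 6.2423, 1.8720, 2.9400)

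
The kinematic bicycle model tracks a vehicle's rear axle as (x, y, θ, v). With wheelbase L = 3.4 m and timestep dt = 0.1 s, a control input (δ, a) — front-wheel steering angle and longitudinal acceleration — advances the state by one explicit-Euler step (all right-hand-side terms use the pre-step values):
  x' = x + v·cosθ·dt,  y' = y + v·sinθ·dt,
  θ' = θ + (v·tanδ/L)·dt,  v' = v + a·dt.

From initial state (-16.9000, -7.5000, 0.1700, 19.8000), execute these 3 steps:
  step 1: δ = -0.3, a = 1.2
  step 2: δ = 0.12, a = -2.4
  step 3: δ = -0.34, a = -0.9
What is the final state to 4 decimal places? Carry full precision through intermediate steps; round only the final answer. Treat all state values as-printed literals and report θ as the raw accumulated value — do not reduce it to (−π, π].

(-10.9922, -7.0662, -0.1442, 19.5900)

after step 1 (δ=-0.3, a=1.2): (-14.948542, -7.165019, -0.010143, 19.920000)
after step 2 (δ=0.12, a=-2.4): (-12.956645, -7.185223, 0.060502, 19.680000)
after step 3 (δ=-0.34, a=-0.9): (-10.992246, -7.066227, -0.144249, 19.590000)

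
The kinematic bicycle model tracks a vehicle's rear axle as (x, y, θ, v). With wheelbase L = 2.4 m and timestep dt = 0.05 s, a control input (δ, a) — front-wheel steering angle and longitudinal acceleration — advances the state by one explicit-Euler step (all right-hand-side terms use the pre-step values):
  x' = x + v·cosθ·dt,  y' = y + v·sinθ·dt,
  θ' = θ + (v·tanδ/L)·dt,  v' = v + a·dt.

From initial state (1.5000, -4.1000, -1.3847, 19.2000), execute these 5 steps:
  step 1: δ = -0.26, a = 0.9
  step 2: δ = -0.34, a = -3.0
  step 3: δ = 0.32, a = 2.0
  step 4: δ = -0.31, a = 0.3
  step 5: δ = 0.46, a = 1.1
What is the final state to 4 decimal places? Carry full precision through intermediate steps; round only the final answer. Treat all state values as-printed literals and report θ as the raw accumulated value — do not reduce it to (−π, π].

(1.7057, -8.8718, -1.4309, 19.2650)

after step 1 (δ=-0.26, a=0.9): (1.677623, -5.043425, -1.491109, 19.245000)
after step 2 (δ=-0.34, a=-3.0): (1.754221, -6.002621, -1.632935, 19.095000)
after step 3 (δ=0.32, a=2.0): (1.694933, -6.955528, -1.501104, 19.195000)
after step 4 (δ=-0.31, a=0.3): (1.761766, -7.912949, -1.629202, 19.210000)
after step 5 (δ=0.46, a=1.1): (1.705699, -8.871811, -1.430919, 19.265000)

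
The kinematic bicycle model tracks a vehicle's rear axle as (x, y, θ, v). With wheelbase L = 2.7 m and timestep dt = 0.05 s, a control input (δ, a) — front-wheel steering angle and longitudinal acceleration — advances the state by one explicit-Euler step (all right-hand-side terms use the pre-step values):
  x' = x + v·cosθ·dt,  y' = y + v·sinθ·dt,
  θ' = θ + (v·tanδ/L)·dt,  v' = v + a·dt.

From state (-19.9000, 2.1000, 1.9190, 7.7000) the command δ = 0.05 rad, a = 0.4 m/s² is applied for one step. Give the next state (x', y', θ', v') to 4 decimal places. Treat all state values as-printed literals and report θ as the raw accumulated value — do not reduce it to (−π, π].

x' = -19.9000 + 7.7000·cos(1.9190)·0.05 = -20.0314
y' = 2.1000 + 7.7000·sin(1.9190)·0.05 = 2.4619
θ' = 1.9190 + (7.7000/2.7)·tan(0.05)·0.05 = 1.9261
v' = 7.7000 + 0.4000·0.05 = 7.7200

(-20.0314, 2.4619, 1.9261, 7.7200)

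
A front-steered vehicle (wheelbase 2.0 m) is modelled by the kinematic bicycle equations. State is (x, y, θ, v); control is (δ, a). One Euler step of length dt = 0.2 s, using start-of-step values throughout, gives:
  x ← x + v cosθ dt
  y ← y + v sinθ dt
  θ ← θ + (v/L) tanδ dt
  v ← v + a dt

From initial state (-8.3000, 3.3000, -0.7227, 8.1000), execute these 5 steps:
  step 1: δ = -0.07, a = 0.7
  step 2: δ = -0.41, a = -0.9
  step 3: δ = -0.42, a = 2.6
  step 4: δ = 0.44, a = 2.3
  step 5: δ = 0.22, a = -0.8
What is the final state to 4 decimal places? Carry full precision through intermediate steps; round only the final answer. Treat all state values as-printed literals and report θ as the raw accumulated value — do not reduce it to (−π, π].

after step 1 (δ=-0.07, a=0.7): (-7.084963, 2.228512, -0.779493, 8.240000)
after step 2 (δ=-0.41, a=-0.9): (-5.912790, 1.070102, -1.137629, 8.060000)
after step 3 (δ=-0.42, a=2.6): (-5.236157, -0.393015, -1.497566, 8.580000)
after step 4 (δ=0.44, a=2.3): (-5.110606, -2.104416, -1.093637, 9.040000)
after step 5 (δ=0.22, a=-0.8): (-4.280268, -3.710467, -0.891485, 8.880000)

(-4.2803, -3.7105, -0.8915, 8.8800)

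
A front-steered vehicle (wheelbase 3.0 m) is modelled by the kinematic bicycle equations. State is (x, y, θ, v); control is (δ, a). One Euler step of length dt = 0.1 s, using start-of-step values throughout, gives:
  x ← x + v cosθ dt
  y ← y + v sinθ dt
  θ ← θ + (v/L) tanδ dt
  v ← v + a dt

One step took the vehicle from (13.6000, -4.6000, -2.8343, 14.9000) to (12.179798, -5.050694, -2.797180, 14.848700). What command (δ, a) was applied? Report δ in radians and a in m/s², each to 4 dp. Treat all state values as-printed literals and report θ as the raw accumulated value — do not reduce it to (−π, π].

a = (v'−v)/dt = (-0.051300)/0.1 = -0.5130
Δθ = θ'−θ = 0.037120;  (v·dt/L) = 14.9000·0.1/3.0 = 0.496667
tan δ = Δθ·L/(v·dt) = 0.074738  →  δ = 0.0746

δ = 0.0746, a = -0.5130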